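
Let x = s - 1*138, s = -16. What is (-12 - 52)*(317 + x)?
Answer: -10432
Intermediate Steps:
x = -154 (x = -16 - 1*138 = -16 - 138 = -154)
(-12 - 52)*(317 + x) = (-12 - 52)*(317 - 154) = -64*163 = -10432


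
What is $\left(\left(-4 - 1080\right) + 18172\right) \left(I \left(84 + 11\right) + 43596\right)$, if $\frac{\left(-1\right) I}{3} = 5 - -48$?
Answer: $486854208$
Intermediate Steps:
$I = -159$ ($I = - 3 \left(5 - -48\right) = - 3 \left(5 + 48\right) = \left(-3\right) 53 = -159$)
$\left(\left(-4 - 1080\right) + 18172\right) \left(I \left(84 + 11\right) + 43596\right) = \left(\left(-4 - 1080\right) + 18172\right) \left(- 159 \left(84 + 11\right) + 43596\right) = \left(\left(-4 - 1080\right) + 18172\right) \left(\left(-159\right) 95 + 43596\right) = \left(-1084 + 18172\right) \left(-15105 + 43596\right) = 17088 \cdot 28491 = 486854208$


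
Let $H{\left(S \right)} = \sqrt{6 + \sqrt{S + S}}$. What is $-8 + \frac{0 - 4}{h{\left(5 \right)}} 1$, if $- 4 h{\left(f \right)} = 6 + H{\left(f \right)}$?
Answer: $-8 + \frac{4}{\frac{3}{2} + \frac{\sqrt{6 + \sqrt{10}}}{4}} \approx -6.2275$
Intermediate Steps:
$H{\left(S \right)} = \sqrt{6 + \sqrt{2} \sqrt{S}}$ ($H{\left(S \right)} = \sqrt{6 + \sqrt{2 S}} = \sqrt{6 + \sqrt{2} \sqrt{S}}$)
$h{\left(f \right)} = - \frac{3}{2} - \frac{\sqrt{6 + \sqrt{2} \sqrt{f}}}{4}$ ($h{\left(f \right)} = - \frac{6 + \sqrt{6 + \sqrt{2} \sqrt{f}}}{4} = - \frac{3}{2} - \frac{\sqrt{6 + \sqrt{2} \sqrt{f}}}{4}$)
$-8 + \frac{0 - 4}{h{\left(5 \right)}} 1 = -8 + \frac{0 - 4}{- \frac{3}{2} - \frac{\sqrt{6 + \sqrt{2} \sqrt{5}}}{4}} \cdot 1 = -8 + \frac{0 - 4}{- \frac{3}{2} - \frac{\sqrt{6 + \sqrt{10}}}{4}} \cdot 1 = -8 + - \frac{4}{- \frac{3}{2} - \frac{\sqrt{6 + \sqrt{10}}}{4}} \cdot 1 = -8 - \frac{4}{- \frac{3}{2} - \frac{\sqrt{6 + \sqrt{10}}}{4}}$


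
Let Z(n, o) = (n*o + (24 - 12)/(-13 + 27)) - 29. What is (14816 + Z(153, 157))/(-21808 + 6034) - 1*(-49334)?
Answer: 907848325/18403 ≈ 49332.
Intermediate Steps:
Z(n, o) = -197/7 + n*o (Z(n, o) = (n*o + 12/14) - 29 = (n*o + 12*(1/14)) - 29 = (n*o + 6/7) - 29 = (6/7 + n*o) - 29 = -197/7 + n*o)
(14816 + Z(153, 157))/(-21808 + 6034) - 1*(-49334) = (14816 + (-197/7 + 153*157))/(-21808 + 6034) - 1*(-49334) = (14816 + (-197/7 + 24021))/(-15774) + 49334 = (14816 + 167950/7)*(-1/15774) + 49334 = (271662/7)*(-1/15774) + 49334 = -45277/18403 + 49334 = 907848325/18403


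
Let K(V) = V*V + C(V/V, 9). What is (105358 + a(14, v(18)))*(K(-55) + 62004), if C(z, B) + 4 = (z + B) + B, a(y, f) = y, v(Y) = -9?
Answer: 6853816368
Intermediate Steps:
C(z, B) = -4 + z + 2*B (C(z, B) = -4 + ((z + B) + B) = -4 + ((B + z) + B) = -4 + (z + 2*B) = -4 + z + 2*B)
K(V) = 15 + V² (K(V) = V*V + (-4 + V/V + 2*9) = V² + (-4 + 1 + 18) = V² + 15 = 15 + V²)
(105358 + a(14, v(18)))*(K(-55) + 62004) = (105358 + 14)*((15 + (-55)²) + 62004) = 105372*((15 + 3025) + 62004) = 105372*(3040 + 62004) = 105372*65044 = 6853816368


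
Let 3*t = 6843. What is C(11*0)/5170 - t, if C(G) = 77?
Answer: -1072063/470 ≈ -2281.0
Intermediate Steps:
t = 2281 (t = (⅓)*6843 = 2281)
C(11*0)/5170 - t = 77/5170 - 1*2281 = 77*(1/5170) - 2281 = 7/470 - 2281 = -1072063/470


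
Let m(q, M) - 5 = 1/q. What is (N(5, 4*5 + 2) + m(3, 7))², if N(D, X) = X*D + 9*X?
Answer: 883600/9 ≈ 98178.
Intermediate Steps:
m(q, M) = 5 + 1/q
N(D, X) = 9*X + D*X (N(D, X) = D*X + 9*X = 9*X + D*X)
(N(5, 4*5 + 2) + m(3, 7))² = ((4*5 + 2)*(9 + 5) + (5 + 1/3))² = ((20 + 2)*14 + (5 + ⅓))² = (22*14 + 16/3)² = (308 + 16/3)² = (940/3)² = 883600/9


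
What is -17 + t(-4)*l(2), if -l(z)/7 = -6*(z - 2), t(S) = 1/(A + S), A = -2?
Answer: -17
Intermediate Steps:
t(S) = 1/(-2 + S)
l(z) = -84 + 42*z (l(z) = -(-42)*(z - 2) = -(-42)*(-2 + z) = -7*(12 - 6*z) = -84 + 42*z)
-17 + t(-4)*l(2) = -17 + (-84 + 42*2)/(-2 - 4) = -17 + (-84 + 84)/(-6) = -17 - ⅙*0 = -17 + 0 = -17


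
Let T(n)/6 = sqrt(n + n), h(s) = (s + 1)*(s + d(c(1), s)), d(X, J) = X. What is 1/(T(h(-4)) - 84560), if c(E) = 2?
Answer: -5285/446899573 - 3*sqrt(3)/1787598292 ≈ -1.1829e-5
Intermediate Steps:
h(s) = (1 + s)*(2 + s) (h(s) = (s + 1)*(s + 2) = (1 + s)*(2 + s))
T(n) = 6*sqrt(2)*sqrt(n) (T(n) = 6*sqrt(n + n) = 6*sqrt(2*n) = 6*(sqrt(2)*sqrt(n)) = 6*sqrt(2)*sqrt(n))
1/(T(h(-4)) - 84560) = 1/(6*sqrt(2)*sqrt(2 + (-4)**2 + 3*(-4)) - 84560) = 1/(6*sqrt(2)*sqrt(2 + 16 - 12) - 84560) = 1/(6*sqrt(2)*sqrt(6) - 84560) = 1/(12*sqrt(3) - 84560) = 1/(-84560 + 12*sqrt(3))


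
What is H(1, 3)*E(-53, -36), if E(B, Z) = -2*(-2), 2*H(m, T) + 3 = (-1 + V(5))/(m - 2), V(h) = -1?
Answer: -2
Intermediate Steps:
H(m, T) = -3/2 - 1/(-2 + m) (H(m, T) = -3/2 + ((-1 - 1)/(m - 2))/2 = -3/2 + (-2/(-2 + m))/2 = -3/2 - 1/(-2 + m))
E(B, Z) = 4
H(1, 3)*E(-53, -36) = ((4 - 3*1)/(2*(-2 + 1)))*4 = ((1/2)*(4 - 3)/(-1))*4 = ((1/2)*(-1)*1)*4 = -1/2*4 = -2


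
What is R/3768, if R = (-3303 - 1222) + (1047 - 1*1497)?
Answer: -4975/3768 ≈ -1.3203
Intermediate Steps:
R = -4975 (R = -4525 + (1047 - 1497) = -4525 - 450 = -4975)
R/3768 = -4975/3768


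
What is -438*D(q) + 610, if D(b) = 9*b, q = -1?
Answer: 4552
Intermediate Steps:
-438*D(q) + 610 = -3942*(-1) + 610 = -438*(-9) + 610 = 3942 + 610 = 4552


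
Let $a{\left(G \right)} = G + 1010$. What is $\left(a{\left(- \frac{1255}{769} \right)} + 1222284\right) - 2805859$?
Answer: $- \frac{1216993740}{769} \approx -1.5826 \cdot 10^{6}$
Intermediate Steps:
$a{\left(G \right)} = 1010 + G$
$\left(a{\left(- \frac{1255}{769} \right)} + 1222284\right) - 2805859 = \left(\left(1010 - \frac{1255}{769}\right) + 1222284\right) - 2805859 = \left(\frac{775435}{769} + 1222284\right) - 2805859 = \frac{940711831}{769} - 2805859 = - \frac{1216993740}{769}$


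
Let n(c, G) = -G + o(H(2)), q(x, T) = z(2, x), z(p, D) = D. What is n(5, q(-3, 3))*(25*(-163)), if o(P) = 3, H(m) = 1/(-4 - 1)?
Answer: -24450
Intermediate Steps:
H(m) = -1/5 (H(m) = 1/(-5) = -1/5)
q(x, T) = x
n(c, G) = 3 - G (n(c, G) = -G + 3 = 3 - G)
n(5, q(-3, 3))*(25*(-163)) = (3 - 1*(-3))*(25*(-163)) = (3 + 3)*(-4075) = 6*(-4075) = -24450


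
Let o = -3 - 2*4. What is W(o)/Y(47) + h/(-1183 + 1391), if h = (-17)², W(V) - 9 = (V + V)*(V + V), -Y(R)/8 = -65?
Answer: 187/80 ≈ 2.3375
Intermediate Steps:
Y(R) = 520 (Y(R) = -8*(-65) = 520)
o = -11 (o = -3 - 8 = -11)
W(V) = 9 + 4*V² (W(V) = 9 + (V + V)*(V + V) = 9 + (2*V)*(2*V) = 9 + 4*V²)
h = 289
W(o)/Y(47) + h/(-1183 + 1391) = (9 + 4*(-11)²)/520 + 289/(-1183 + 1391) = (9 + 4*121)*(1/520) + 289/208 = (9 + 484)*(1/520) + 289*(1/208) = 493*(1/520) + 289/208 = 493/520 + 289/208 = 187/80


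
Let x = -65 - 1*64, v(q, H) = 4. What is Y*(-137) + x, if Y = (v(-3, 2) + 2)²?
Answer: -5061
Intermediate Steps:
x = -129 (x = -65 - 64 = -129)
Y = 36 (Y = (4 + 2)² = 6² = 36)
Y*(-137) + x = 36*(-137) - 129 = -4932 - 129 = -5061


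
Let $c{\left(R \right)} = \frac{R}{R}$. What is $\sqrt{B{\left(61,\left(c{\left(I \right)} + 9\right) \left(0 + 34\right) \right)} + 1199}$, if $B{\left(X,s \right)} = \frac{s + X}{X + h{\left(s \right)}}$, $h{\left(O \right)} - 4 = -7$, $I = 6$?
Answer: $\frac{\sqrt{4056694}}{58} \approx 34.726$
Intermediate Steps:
$h{\left(O \right)} = -3$ ($h{\left(O \right)} = 4 - 7 = -3$)
$c{\left(R \right)} = 1$
$B{\left(X,s \right)} = \frac{X + s}{-3 + X}$ ($B{\left(X,s \right)} = \frac{s + X}{X - 3} = \frac{X + s}{-3 + X}$)
$\sqrt{B{\left(61,\left(c{\left(I \right)} + 9\right) \left(0 + 34\right) \right)} + 1199} = \sqrt{\frac{61 + \left(1 + 9\right) \left(0 + 34\right)}{-3 + 61} + 1199} = \sqrt{\frac{61 + 10 \cdot 34}{58} + 1199} = \sqrt{\frac{61 + 340}{58} + 1199} = \sqrt{\frac{1}{58} \cdot 401 + 1199} = \sqrt{\frac{401}{58} + 1199} = \sqrt{\frac{69943}{58}} = \frac{\sqrt{4056694}}{58}$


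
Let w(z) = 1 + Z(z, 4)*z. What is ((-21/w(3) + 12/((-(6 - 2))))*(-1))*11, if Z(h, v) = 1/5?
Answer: 1419/8 ≈ 177.38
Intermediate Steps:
Z(h, v) = ⅕
w(z) = 1 + z/5
((-21/w(3) + 12/((-(6 - 2))))*(-1))*11 = ((-21/(1 + (⅕)*3) + 12/((-(6 - 2))))*(-1))*11 = ((-21/(1 + ⅗) + 12/((-1*4)))*(-1))*11 = ((-21/8/5 + 12/(-4))*(-1))*11 = ((-21*5/8 + 12*(-¼))*(-1))*11 = ((-105/8 - 3)*(-1))*11 = -129/8*(-1)*11 = (129/8)*11 = 1419/8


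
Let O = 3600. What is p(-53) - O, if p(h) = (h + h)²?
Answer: 7636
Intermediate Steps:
p(h) = 4*h² (p(h) = (2*h)² = 4*h²)
p(-53) - O = 4*(-53)² - 1*3600 = 4*2809 - 3600 = 11236 - 3600 = 7636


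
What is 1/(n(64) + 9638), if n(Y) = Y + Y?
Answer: 1/9766 ≈ 0.00010240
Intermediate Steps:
n(Y) = 2*Y
1/(n(64) + 9638) = 1/(2*64 + 9638) = 1/(128 + 9638) = 1/9766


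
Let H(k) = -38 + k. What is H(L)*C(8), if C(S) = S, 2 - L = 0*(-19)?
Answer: -288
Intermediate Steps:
L = 2 (L = 2 - 0*(-19) = 2 - 1*0 = 2 + 0 = 2)
H(L)*C(8) = (-38 + 2)*8 = -36*8 = -288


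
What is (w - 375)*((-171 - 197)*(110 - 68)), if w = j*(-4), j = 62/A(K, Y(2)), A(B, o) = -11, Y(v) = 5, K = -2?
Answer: 59922912/11 ≈ 5.4475e+6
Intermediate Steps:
j = -62/11 (j = 62/(-11) = 62*(-1/11) = -62/11 ≈ -5.6364)
w = 248/11 (w = -62/11*(-4) = 248/11 ≈ 22.545)
(w - 375)*((-171 - 197)*(110 - 68)) = (248/11 - 375)*((-171 - 197)*(110 - 68)) = -(-1426736)*42/11 = -3877/11*(-15456) = 59922912/11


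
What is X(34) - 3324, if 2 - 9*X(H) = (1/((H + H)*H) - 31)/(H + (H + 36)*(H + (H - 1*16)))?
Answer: -28233117729/8494288 ≈ -3323.8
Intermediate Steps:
X(H) = 2/9 - (-31 + 1/(2*H**2))/(9*(H + (-16 + 2*H)*(36 + H))) (X(H) = 2/9 - (1/((H + H)*H) - 31)/(9*(H + (H + 36)*(H + (H - 1*16)))) = 2/9 - (1/(((2*H))*H) - 31)/(9*(H + (36 + H)*(H + (H - 16)))) = 2/9 - ((1/(2*H))/H - 31)/(9*(H + (36 + H)*(H + (-16 + H)))) = 2/9 - (1/(2*H**2) - 31)/(9*(H + (36 + H)*(-16 + 2*H))) = 2/9 - (-31 + 1/(2*H**2))/(9*(H + (-16 + 2*H)*(36 + H))))
X(34) - 3324 = (1/18)*(-1 - 2242*34**2 + 8*34**4 + 228*34**3)/(34**2*(-576 + 2*34**2 + 57*34)) - 3324 = (1/18)*(1/1156)*(-1 - 2242*1156 + 8*1336336 + 228*39304)/(-576 + 2*1156 + 1938) - 3324 = (1/18)*(1/1156)*(-1 - 2591752 + 10690688 + 8961312)/(-576 + 2312 + 1938) - 3324 = (1/18)*(1/1156)*17060247/3674 - 3324 = (1/18)*(1/1156)*(1/3674)*17060247 - 3324 = 1895583/8494288 - 3324 = -28233117729/8494288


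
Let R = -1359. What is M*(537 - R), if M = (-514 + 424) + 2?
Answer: -166848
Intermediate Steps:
M = -88 (M = -90 + 2 = -88)
M*(537 - R) = -88*(537 - 1*(-1359)) = -88*(537 + 1359) = -88*1896 = -166848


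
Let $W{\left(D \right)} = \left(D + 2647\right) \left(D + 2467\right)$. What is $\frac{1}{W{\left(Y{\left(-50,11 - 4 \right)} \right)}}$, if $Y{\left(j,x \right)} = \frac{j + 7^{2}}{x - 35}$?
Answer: $\frac{784}{5119780009} \approx 1.5313 \cdot 10^{-7}$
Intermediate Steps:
$Y{\left(j,x \right)} = \frac{49 + j}{-35 + x}$ ($Y{\left(j,x \right)} = \frac{j + 49}{-35 + x} = \frac{49 + j}{-35 + x}$)
$W{\left(D \right)} = \left(2467 + D\right) \left(2647 + D\right)$ ($W{\left(D \right)} = \left(2647 + D\right) \left(2467 + D\right) = \left(2467 + D\right) \left(2647 + D\right)$)
$\frac{1}{W{\left(Y{\left(-50,11 - 4 \right)} \right)}} = \frac{1}{6530149 + \left(\frac{49 - 50}{-35 + \left(11 - 4\right)}\right)^{2} + 5114 \frac{49 - 50}{-35 + \left(11 - 4\right)}} = \frac{1}{6530149 + \left(\frac{1}{-35 + \left(11 - 4\right)} \left(-1\right)\right)^{2} + 5114 \frac{1}{-35 + \left(11 - 4\right)} \left(-1\right)} = \frac{1}{6530149 + \left(\frac{1}{-35 + 7} \left(-1\right)\right)^{2} + 5114 \frac{1}{-35 + 7} \left(-1\right)} = \frac{1}{6530149 + \left(\frac{1}{-28} \left(-1\right)\right)^{2} + 5114 \frac{1}{-28} \left(-1\right)} = \frac{1}{6530149 + \left(\left(- \frac{1}{28}\right) \left(-1\right)\right)^{2} + 5114 \left(\left(- \frac{1}{28}\right) \left(-1\right)\right)} = \frac{1}{6530149 + \left(\frac{1}{28}\right)^{2} + 5114 \cdot \frac{1}{28}} = \frac{1}{6530149 + \frac{1}{784} + \frac{2557}{14}} = \frac{1}{\frac{5119780009}{784}} = \frac{784}{5119780009}$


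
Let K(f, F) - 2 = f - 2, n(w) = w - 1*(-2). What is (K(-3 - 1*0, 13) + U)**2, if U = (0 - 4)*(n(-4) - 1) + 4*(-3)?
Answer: 9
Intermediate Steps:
n(w) = 2 + w (n(w) = w + 2 = 2 + w)
K(f, F) = f (K(f, F) = 2 + (f - 2) = 2 + (-2 + f) = f)
U = 0 (U = (0 - 4)*((2 - 4) - 1) + 4*(-3) = -4*(-2 - 1) - 12 = -4*(-3) - 12 = 12 - 12 = 0)
(K(-3 - 1*0, 13) + U)**2 = ((-3 - 1*0) + 0)**2 = ((-3 + 0) + 0)**2 = (-3 + 0)**2 = (-3)**2 = 9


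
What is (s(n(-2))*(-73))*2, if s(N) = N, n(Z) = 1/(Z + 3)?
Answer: -146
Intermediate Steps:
n(Z) = 1/(3 + Z)
(s(n(-2))*(-73))*2 = (-73/(3 - 2))*2 = (-73/1)*2 = (1*(-73))*2 = -73*2 = -146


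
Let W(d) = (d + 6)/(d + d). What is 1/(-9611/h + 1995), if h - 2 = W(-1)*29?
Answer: 141/300517 ≈ 0.00046919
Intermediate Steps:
W(d) = (6 + d)/(2*d) (W(d) = (6 + d)/((2*d)) = (6 + d)*(1/(2*d)) = (6 + d)/(2*d))
h = -141/2 (h = 2 + ((1/2)*(6 - 1)/(-1))*29 = 2 + ((1/2)*(-1)*5)*29 = 2 - 5/2*29 = 2 - 145/2 = -141/2 ≈ -70.500)
1/(-9611/h + 1995) = 1/(-9611/(-141/2) + 1995) = 1/(-9611*(-2/141) + 1995) = 1/(19222/141 + 1995) = 1/(300517/141) = 141/300517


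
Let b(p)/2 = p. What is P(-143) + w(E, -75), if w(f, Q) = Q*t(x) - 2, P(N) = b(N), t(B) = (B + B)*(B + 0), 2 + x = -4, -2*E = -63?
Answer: -5688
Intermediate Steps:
E = 63/2 (E = -½*(-63) = 63/2 ≈ 31.500)
x = -6 (x = -2 - 4 = -6)
t(B) = 2*B² (t(B) = (2*B)*B = 2*B²)
b(p) = 2*p
P(N) = 2*N
w(f, Q) = -2 + 72*Q (w(f, Q) = Q*(2*(-6)²) - 2 = Q*(2*36) - 2 = Q*72 - 2 = 72*Q - 2 = -2 + 72*Q)
P(-143) + w(E, -75) = 2*(-143) + (-2 + 72*(-75)) = -286 + (-2 - 5400) = -286 - 5402 = -5688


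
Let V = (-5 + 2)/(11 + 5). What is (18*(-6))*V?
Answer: 81/4 ≈ 20.250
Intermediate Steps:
V = -3/16 ≈ -0.18750
(18*(-6))*V = (18*(-6))*(-3/16) = -108*(-3/16) = 81/4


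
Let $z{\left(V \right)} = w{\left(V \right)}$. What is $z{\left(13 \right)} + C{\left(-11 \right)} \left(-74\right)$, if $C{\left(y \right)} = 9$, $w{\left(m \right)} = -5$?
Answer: $-671$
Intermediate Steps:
$z{\left(V \right)} = -5$
$z{\left(13 \right)} + C{\left(-11 \right)} \left(-74\right) = -5 + 9 \left(-74\right) = -5 - 666 = -671$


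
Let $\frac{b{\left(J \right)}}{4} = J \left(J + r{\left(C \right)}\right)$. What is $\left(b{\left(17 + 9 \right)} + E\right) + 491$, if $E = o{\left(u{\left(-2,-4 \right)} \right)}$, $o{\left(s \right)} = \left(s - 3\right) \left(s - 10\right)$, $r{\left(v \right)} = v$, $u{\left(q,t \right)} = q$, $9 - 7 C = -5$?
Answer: $3463$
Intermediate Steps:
$C = 2$ ($C = \frac{9}{7} - - \frac{5}{7} = \frac{9}{7} + \frac{5}{7} = 2$)
$b{\left(J \right)} = 4 J \left(2 + J\right)$ ($b{\left(J \right)} = 4 J \left(J + 2\right) = 4 J \left(2 + J\right)$)
$o{\left(s \right)} = \left(-10 + s\right) \left(-3 + s\right)$ ($o{\left(s \right)} = \left(-3 + s\right) \left(-10 + s\right) = \left(-10 + s\right) \left(-3 + s\right)$)
$E = 60$ ($E = 30 + \left(-2\right)^{2} - -26 = 30 + 4 + 26 = 60$)
$\left(b{\left(17 + 9 \right)} + E\right) + 491 = \left(4 \left(17 + 9\right) \left(2 + \left(17 + 9\right)\right) + 60\right) + 491 = \left(4 \cdot 26 \left(2 + 26\right) + 60\right) + 491 = \left(4 \cdot 26 \cdot 28 + 60\right) + 491 = \left(2912 + 60\right) + 491 = 2972 + 491 = 3463$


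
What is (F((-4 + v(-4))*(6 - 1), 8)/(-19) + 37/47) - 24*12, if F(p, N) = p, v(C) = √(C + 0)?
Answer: -255541/893 - 10*I/19 ≈ -286.16 - 0.52632*I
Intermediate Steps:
v(C) = √C
(F((-4 + v(-4))*(6 - 1), 8)/(-19) + 37/47) - 24*12 = (((-4 + √(-4))*(6 - 1))/(-19) + 37/47) - 24*12 = (((-4 + 2*I)*5)*(-1/19) + 37*(1/47)) - 288 = ((-20 + 10*I)*(-1/19) + 37/47) - 288 = ((20/19 - 10*I/19) + 37/47) - 288 = (1643/893 - 10*I/19) - 288 = -255541/893 - 10*I/19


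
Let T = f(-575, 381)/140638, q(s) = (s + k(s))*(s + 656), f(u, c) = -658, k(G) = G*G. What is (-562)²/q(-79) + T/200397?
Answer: 741797163606791/8350455356592297 ≈ 0.088833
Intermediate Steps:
k(G) = G²
q(s) = (656 + s)*(s + s²) (q(s) = (s + s²)*(s + 656) = (s + s²)*(656 + s) = (656 + s)*(s + s²))
T = -329/70319 (T = -658/140638 = -658*1/140638 = -329/70319 ≈ -0.0046787)
(-562)²/q(-79) + T/200397 = (-562)²/((-79*(656 + (-79)² + 657*(-79)))) - 329/70319/200397 = 315844/((-79*(656 + 6241 - 51903))) - 329/70319*1/200397 = 315844/((-79*(-45006))) - 329/14091716643 = 315844/3555474 - 329/14091716643 = 315844*(1/3555474) - 329/14091716643 = 157922/1777737 - 329/14091716643 = 741797163606791/8350455356592297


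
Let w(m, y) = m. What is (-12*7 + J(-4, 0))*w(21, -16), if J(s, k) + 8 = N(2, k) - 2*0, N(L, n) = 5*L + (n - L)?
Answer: -1764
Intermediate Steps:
N(L, n) = n + 4*L
J(s, k) = k (J(s, k) = -8 + ((k + 4*2) - 2*0) = -8 + ((k + 8) + 0) = -8 + ((8 + k) + 0) = -8 + (8 + k) = k)
(-12*7 + J(-4, 0))*w(21, -16) = (-12*7 + 0)*21 = (-84 + 0)*21 = -84*21 = -1764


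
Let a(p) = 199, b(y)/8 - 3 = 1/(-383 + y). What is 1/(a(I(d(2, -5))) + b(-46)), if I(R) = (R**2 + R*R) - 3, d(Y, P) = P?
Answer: 429/95659 ≈ 0.0044847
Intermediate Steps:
b(y) = 24 + 8/(-383 + y)
I(R) = -3 + 2*R**2 (I(R) = (R**2 + R**2) - 3 = 2*R**2 - 3 = -3 + 2*R**2)
1/(a(I(d(2, -5))) + b(-46)) = 1/(199 + 8*(-1148 + 3*(-46))/(-383 - 46)) = 1/(199 + 8*(-1148 - 138)/(-429)) = 1/(199 + 8*(-1/429)*(-1286)) = 1/(199 + 10288/429) = 1/(95659/429) = 429/95659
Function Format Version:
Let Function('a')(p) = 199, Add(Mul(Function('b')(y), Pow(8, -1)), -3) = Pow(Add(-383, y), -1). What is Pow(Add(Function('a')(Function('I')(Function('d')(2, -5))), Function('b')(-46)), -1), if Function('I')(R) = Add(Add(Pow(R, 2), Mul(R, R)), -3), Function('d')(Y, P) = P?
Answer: Rational(429, 95659) ≈ 0.0044847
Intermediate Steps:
Function('b')(y) = Add(24, Mul(8, Pow(Add(-383, y), -1)))
Function('I')(R) = Add(-3, Mul(2, Pow(R, 2))) (Function('I')(R) = Add(Add(Pow(R, 2), Pow(R, 2)), -3) = Add(Mul(2, Pow(R, 2)), -3) = Add(-3, Mul(2, Pow(R, 2))))
Pow(Add(Function('a')(Function('I')(Function('d')(2, -5))), Function('b')(-46)), -1) = Pow(Add(199, Mul(8, Pow(Add(-383, -46), -1), Add(-1148, Mul(3, -46)))), -1) = Pow(Add(199, Mul(8, Pow(-429, -1), Add(-1148, -138))), -1) = Pow(Add(199, Mul(8, Rational(-1, 429), -1286)), -1) = Pow(Add(199, Rational(10288, 429)), -1) = Pow(Rational(95659, 429), -1) = Rational(429, 95659)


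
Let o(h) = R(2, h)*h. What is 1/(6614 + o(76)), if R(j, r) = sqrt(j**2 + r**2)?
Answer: 3307/5179858 - 646*sqrt(5)/2589929 ≈ 8.0697e-5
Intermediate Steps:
o(h) = h*sqrt(4 + h**2) (o(h) = sqrt(2**2 + h**2)*h = sqrt(4 + h**2)*h = h*sqrt(4 + h**2))
1/(6614 + o(76)) = 1/(6614 + 76*sqrt(4 + 76**2)) = 1/(6614 + 76*sqrt(4 + 5776)) = 1/(6614 + 76*sqrt(5780)) = 1/(6614 + 76*(34*sqrt(5))) = 1/(6614 + 2584*sqrt(5))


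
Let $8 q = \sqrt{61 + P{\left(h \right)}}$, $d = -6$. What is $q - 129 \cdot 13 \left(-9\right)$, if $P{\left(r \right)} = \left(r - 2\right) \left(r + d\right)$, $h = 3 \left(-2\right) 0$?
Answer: $15093 + \frac{\sqrt{73}}{8} \approx 15094.0$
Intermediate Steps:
$h = 0$ ($h = \left(-6\right) 0 = 0$)
$P{\left(r \right)} = \left(-6 + r\right) \left(-2 + r\right)$ ($P{\left(r \right)} = \left(r - 2\right) \left(r - 6\right) = \left(-2 + r\right) \left(-6 + r\right) = \left(-6 + r\right) \left(-2 + r\right)$)
$q = \frac{\sqrt{73}}{8}$ ($q = \frac{\sqrt{61 + \left(12 + 0^{2} - 0\right)}}{8} = \frac{\sqrt{61 + \left(12 + 0 + 0\right)}}{8} = \frac{\sqrt{61 + 12}}{8} = \frac{\sqrt{73}}{8} \approx 1.068$)
$q - 129 \cdot 13 \left(-9\right) = \frac{\sqrt{73}}{8} - 129 \cdot 13 \left(-9\right) = \frac{\sqrt{73}}{8} - -15093 = \frac{\sqrt{73}}{8} + 15093 = 15093 + \frac{\sqrt{73}}{8}$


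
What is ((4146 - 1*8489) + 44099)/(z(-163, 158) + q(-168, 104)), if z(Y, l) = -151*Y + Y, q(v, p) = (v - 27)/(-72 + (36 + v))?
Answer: 2703408/1662665 ≈ 1.6259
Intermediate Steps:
q(v, p) = (-27 + v)/(-36 + v)
z(Y, l) = -150*Y
((4146 - 1*8489) + 44099)/(z(-163, 158) + q(-168, 104)) = ((4146 - 1*8489) + 44099)/(-150*(-163) + (-27 - 168)/(-36 - 168)) = ((4146 - 8489) + 44099)/(24450 - 195/(-204)) = (-4343 + 44099)/(24450 - 1/204*(-195)) = 39756/(24450 + 65/68) = 39756/(1662665/68) = 39756*(68/1662665) = 2703408/1662665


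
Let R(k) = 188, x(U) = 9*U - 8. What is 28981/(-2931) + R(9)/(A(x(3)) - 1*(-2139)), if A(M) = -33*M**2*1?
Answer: -47301887/4774599 ≈ -9.9070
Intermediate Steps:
x(U) = -8 + 9*U
A(M) = -33*M**2
28981/(-2931) + R(9)/(A(x(3)) - 1*(-2139)) = 28981/(-2931) + 188/(-33*(-8 + 9*3)**2 - 1*(-2139)) = 28981*(-1/2931) + 188/(-33*(-8 + 27)**2 + 2139) = -28981/2931 + 188/(-33*19**2 + 2139) = -28981/2931 + 188/(-33*361 + 2139) = -28981/2931 + 188/(-11913 + 2139) = -28981/2931 + 188/(-9774) = -28981/2931 + 188*(-1/9774) = -28981/2931 - 94/4887 = -47301887/4774599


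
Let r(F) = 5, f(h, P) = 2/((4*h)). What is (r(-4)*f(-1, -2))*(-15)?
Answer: 75/2 ≈ 37.500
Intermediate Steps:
f(h, P) = 1/(2*h) (f(h, P) = 2*(1/(4*h)) = 1/(2*h))
(r(-4)*f(-1, -2))*(-15) = (5*((½)/(-1)))*(-15) = (5*((½)*(-1)))*(-15) = (5*(-½))*(-15) = -5/2*(-15) = 75/2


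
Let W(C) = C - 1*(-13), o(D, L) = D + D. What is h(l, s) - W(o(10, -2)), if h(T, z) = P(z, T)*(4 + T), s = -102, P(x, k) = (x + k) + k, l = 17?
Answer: -1461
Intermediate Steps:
P(x, k) = x + 2*k (P(x, k) = (k + x) + k = x + 2*k)
o(D, L) = 2*D
W(C) = 13 + C (W(C) = C + 13 = 13 + C)
h(T, z) = (4 + T)*(z + 2*T) (h(T, z) = (z + 2*T)*(4 + T) = (4 + T)*(z + 2*T))
h(l, s) - W(o(10, -2)) = (4 + 17)*(-102 + 2*17) - (13 + 2*10) = 21*(-102 + 34) - (13 + 20) = 21*(-68) - 1*33 = -1428 - 33 = -1461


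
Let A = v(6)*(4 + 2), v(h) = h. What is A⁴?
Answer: 1679616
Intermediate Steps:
A = 36 (A = 6*(4 + 2) = 6*6 = 36)
A⁴ = 36⁴ = 1679616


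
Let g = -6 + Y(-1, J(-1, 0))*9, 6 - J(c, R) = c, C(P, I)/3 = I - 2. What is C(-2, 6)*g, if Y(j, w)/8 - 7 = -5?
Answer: 1656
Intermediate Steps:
C(P, I) = -6 + 3*I (C(P, I) = 3*(I - 2) = 3*(-2 + I) = -6 + 3*I)
J(c, R) = 6 - c
Y(j, w) = 16 (Y(j, w) = 56 + 8*(-5) = 56 - 40 = 16)
g = 138 (g = -6 + 16*9 = -6 + 144 = 138)
C(-2, 6)*g = (-6 + 3*6)*138 = (-6 + 18)*138 = 12*138 = 1656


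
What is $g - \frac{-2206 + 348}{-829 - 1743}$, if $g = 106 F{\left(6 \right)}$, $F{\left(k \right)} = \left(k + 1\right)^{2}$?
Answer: $\frac{6678555}{1286} \approx 5193.3$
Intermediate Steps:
$F{\left(k \right)} = \left(1 + k\right)^{2}$
$g = 5194$ ($g = 106 \left(1 + 6\right)^{2} = 106 \cdot 7^{2} = 106 \cdot 49 = 5194$)
$g - \frac{-2206 + 348}{-829 - 1743} = 5194 - \frac{-2206 + 348}{-829 - 1743} = 5194 - - \frac{1858}{-2572} = 5194 - \left(-1858\right) \left(- \frac{1}{2572}\right) = 5194 - \frac{929}{1286} = \frac{6678555}{1286}$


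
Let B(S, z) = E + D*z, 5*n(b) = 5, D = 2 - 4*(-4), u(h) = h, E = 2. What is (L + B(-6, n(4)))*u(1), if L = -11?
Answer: 9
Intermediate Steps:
D = 18 (D = 2 + 16 = 18)
n(b) = 1 (n(b) = (⅕)*5 = 1)
B(S, z) = 2 + 18*z
(L + B(-6, n(4)))*u(1) = (-11 + (2 + 18*1))*1 = (-11 + (2 + 18))*1 = (-11 + 20)*1 = 9*1 = 9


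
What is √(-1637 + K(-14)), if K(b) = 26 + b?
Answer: 5*I*√65 ≈ 40.311*I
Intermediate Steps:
√(-1637 + K(-14)) = √(-1637 + (26 - 14)) = √(-1637 + 12) = √(-1625) = 5*I*√65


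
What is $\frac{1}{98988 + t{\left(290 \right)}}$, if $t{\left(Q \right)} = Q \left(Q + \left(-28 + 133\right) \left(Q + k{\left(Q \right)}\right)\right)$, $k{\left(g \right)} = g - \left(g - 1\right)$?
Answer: $\frac{1}{9044038} \approx 1.1057 \cdot 10^{-7}$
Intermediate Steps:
$k{\left(g \right)} = 1$ ($k{\left(g \right)} = g - \left(g - 1\right) = g - \left(-1 + g\right) = 1$)
$t{\left(Q \right)} = Q \left(105 + 106 Q\right)$ ($t{\left(Q \right)} = Q \left(Q + \left(-28 + 133\right) \left(Q + 1\right)\right) = Q \left(Q + 105 \left(1 + Q\right)\right) = Q \left(Q + \left(105 + 105 Q\right)\right) = Q \left(105 + 106 Q\right)$)
$\frac{1}{98988 + t{\left(290 \right)}} = \frac{1}{98988 + 290 \left(105 + 106 \cdot 290\right)} = \frac{1}{98988 + 290 \left(105 + 30740\right)} = \frac{1}{98988 + 290 \cdot 30845} = \frac{1}{98988 + 8945050} = \frac{1}{9044038}$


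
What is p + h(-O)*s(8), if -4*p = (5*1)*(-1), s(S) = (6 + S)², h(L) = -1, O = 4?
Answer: -779/4 ≈ -194.75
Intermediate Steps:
p = 5/4 (p = -5*1*(-1)/4 = -5*(-1)/4 = -¼*(-5) = 5/4 ≈ 1.2500)
p + h(-O)*s(8) = 5/4 - (6 + 8)² = 5/4 - 1*14² = 5/4 - 1*196 = 5/4 - 196 = -779/4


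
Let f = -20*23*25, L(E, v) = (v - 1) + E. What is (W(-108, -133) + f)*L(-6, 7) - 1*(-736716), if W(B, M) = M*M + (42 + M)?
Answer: 736716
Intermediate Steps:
L(E, v) = -1 + E + v (L(E, v) = (-1 + v) + E = -1 + E + v)
f = -11500 (f = -460*25 = -11500)
W(B, M) = 42 + M + M² (W(B, M) = M² + (42 + M) = 42 + M + M²)
(W(-108, -133) + f)*L(-6, 7) - 1*(-736716) = ((42 - 133 + (-133)²) - 11500)*(-1 - 6 + 7) - 1*(-736716) = ((42 - 133 + 17689) - 11500)*0 + 736716 = (17598 - 11500)*0 + 736716 = 6098*0 + 736716 = 0 + 736716 = 736716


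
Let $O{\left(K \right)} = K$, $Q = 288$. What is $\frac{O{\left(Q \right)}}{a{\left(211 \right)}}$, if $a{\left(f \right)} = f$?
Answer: $\frac{288}{211} \approx 1.3649$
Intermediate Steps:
$\frac{O{\left(Q \right)}}{a{\left(211 \right)}} = \frac{288}{211}$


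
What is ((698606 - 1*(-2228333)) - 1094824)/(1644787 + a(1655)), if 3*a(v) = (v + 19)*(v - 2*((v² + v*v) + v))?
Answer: -1832115/6112782503 ≈ -0.00029972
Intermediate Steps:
a(v) = (19 + v)*(-v - 4*v²)/3 (a(v) = ((v + 19)*(v - 2*((v² + v*v) + v)))/3 = ((19 + v)*(v - 2*((v² + v²) + v)))/3 = ((19 + v)*(v - 2*(2*v² + v)))/3 = ((19 + v)*(v - 2*(v + 2*v²)))/3 = ((19 + v)*(v + (-4*v² - 2*v)))/3 = ((19 + v)*(-v - 4*v²))/3 = (19 + v)*(-v - 4*v²)/3)
((698606 - 1*(-2228333)) - 1094824)/(1644787 + a(1655)) = ((698606 - 1*(-2228333)) - 1094824)/(1644787 - ⅓*1655*(19 + 4*1655² + 77*1655)) = ((698606 + 2228333) - 1094824)/(1644787 - ⅓*1655*(19 + 4*2739025 + 127435)) = (2926939 - 1094824)/(1644787 - ⅓*1655*(19 + 10956100 + 127435)) = 1832115/(1644787 - ⅓*1655*11083554) = 1832115/(1644787 - 6114427290) = 1832115/(-6112782503) = 1832115*(-1/6112782503) = -1832115/6112782503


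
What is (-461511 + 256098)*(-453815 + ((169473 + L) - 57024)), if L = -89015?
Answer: 88405852353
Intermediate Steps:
(-461511 + 256098)*(-453815 + ((169473 + L) - 57024)) = (-461511 + 256098)*(-453815 + ((169473 - 89015) - 57024)) = -205413*(-453815 + (80458 - 57024)) = -205413*(-453815 + 23434) = -205413*(-430381) = 88405852353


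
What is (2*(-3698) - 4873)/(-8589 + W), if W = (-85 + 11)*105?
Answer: 12269/16359 ≈ 0.74998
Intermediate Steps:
W = -7770 (W = -74*105 = -7770)
(2*(-3698) - 4873)/(-8589 + W) = (2*(-3698) - 4873)/(-8589 - 7770) = (-7396 - 4873)/(-16359) = -12269*(-1/16359) = 12269/16359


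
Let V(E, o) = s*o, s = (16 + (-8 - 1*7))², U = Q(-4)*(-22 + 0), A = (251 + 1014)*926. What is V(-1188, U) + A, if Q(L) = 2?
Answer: 1171346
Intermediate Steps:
A = 1171390 (A = 1265*926 = 1171390)
U = -44 (U = 2*(-22 + 0) = 2*(-22) = -44)
s = 1 (s = (16 + (-8 - 7))² = (16 - 15)² = 1² = 1)
V(E, o) = o (V(E, o) = 1*o = o)
V(-1188, U) + A = -44 + 1171390 = 1171346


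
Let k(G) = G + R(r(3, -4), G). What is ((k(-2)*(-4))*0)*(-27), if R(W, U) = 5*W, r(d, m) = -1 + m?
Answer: 0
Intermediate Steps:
k(G) = -25 + G (k(G) = G + 5*(-1 - 4) = G + 5*(-5) = G - 25 = -25 + G)
((k(-2)*(-4))*0)*(-27) = (((-25 - 2)*(-4))*0)*(-27) = (-27*(-4)*0)*(-27) = (108*0)*(-27) = 0*(-27) = 0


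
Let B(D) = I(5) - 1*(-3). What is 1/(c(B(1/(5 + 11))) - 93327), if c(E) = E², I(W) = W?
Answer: -1/93263 ≈ -1.0722e-5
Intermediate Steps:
B(D) = 8 (B(D) = 5 - 1*(-3) = 5 + 3 = 8)
1/(c(B(1/(5 + 11))) - 93327) = 1/(8² - 93327) = 1/(64 - 93327) = 1/(-93263) = -1/93263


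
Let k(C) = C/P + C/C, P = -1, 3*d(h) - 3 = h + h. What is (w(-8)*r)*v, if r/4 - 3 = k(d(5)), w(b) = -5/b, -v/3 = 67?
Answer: 335/2 ≈ 167.50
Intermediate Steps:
d(h) = 1 + 2*h/3 (d(h) = 1 + (h + h)/3 = 1 + (2*h)/3 = 1 + 2*h/3)
v = -201 (v = -3*67 = -201)
k(C) = 1 - C (k(C) = C/(-1) + C/C = C*(-1) + 1 = -C + 1 = 1 - C)
r = -4/3 (r = 12 + 4*(1 - (1 + (2/3)*5)) = 12 + 4*(1 - (1 + 10/3)) = 12 + 4*(1 - 1*13/3) = 12 + 4*(1 - 13/3) = 12 + 4*(-10/3) = 12 - 40/3 = -4/3 ≈ -1.3333)
(w(-8)*r)*v = (-5/(-8)*(-4/3))*(-201) = (-5*(-1/8)*(-4/3))*(-201) = ((5/8)*(-4/3))*(-201) = -5/6*(-201) = 335/2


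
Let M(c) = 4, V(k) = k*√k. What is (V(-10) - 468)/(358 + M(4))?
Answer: -234/181 - 5*I*√10/181 ≈ -1.2928 - 0.087356*I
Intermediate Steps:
V(k) = k^(3/2)
(V(-10) - 468)/(358 + M(4)) = ((-10)^(3/2) - 468)/(358 + 4) = (-10*I*√10 - 468)/362 = (-468 - 10*I*√10)*(1/362) = -234/181 - 5*I*√10/181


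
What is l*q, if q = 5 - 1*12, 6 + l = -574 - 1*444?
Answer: 7168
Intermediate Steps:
l = -1024 (l = -6 + (-574 - 1*444) = -6 + (-574 - 444) = -6 - 1018 = -1024)
q = -7 (q = 5 - 12 = -7)
l*q = -1024*(-7) = 7168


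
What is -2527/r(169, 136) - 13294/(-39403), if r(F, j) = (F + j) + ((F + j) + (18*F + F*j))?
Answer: 254527603/1049538308 ≈ 0.24251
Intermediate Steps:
r(F, j) = 2*j + 20*F + F*j (r(F, j) = (F + j) + (j + 19*F + F*j) = 2*j + 20*F + F*j)
-2527/r(169, 136) - 13294/(-39403) = -2527/(2*136 + 20*169 + 169*136) - 13294/(-39403) = -2527/(272 + 3380 + 22984) - 13294*(-1/39403) = -2527/26636 + 13294/39403 = 254527603/1049538308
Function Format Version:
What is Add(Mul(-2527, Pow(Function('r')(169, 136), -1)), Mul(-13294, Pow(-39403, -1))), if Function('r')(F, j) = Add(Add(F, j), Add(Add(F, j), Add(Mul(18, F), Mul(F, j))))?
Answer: Rational(254527603, 1049538308) ≈ 0.24251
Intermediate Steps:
Function('r')(F, j) = Add(Mul(2, j), Mul(20, F), Mul(F, j)) (Function('r')(F, j) = Add(Add(F, j), Add(j, Mul(19, F), Mul(F, j))) = Add(Mul(2, j), Mul(20, F), Mul(F, j)))
Add(Mul(-2527, Pow(Function('r')(169, 136), -1)), Mul(-13294, Pow(-39403, -1))) = Add(Mul(-2527, Pow(Add(Mul(2, 136), Mul(20, 169), Mul(169, 136)), -1)), Mul(-13294, Pow(-39403, -1))) = Add(Mul(-2527, Pow(Add(272, 3380, 22984), -1)), Mul(-13294, Rational(-1, 39403))) = Add(Mul(-2527, Pow(26636, -1)), Rational(13294, 39403)) = Add(Mul(-2527, Rational(1, 26636)), Rational(13294, 39403)) = Add(Rational(-2527, 26636), Rational(13294, 39403)) = Rational(254527603, 1049538308)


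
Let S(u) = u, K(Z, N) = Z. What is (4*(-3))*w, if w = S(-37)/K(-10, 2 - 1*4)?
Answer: -222/5 ≈ -44.400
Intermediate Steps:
w = 37/10 (w = -37/(-10) = -37*(-⅒) = 37/10 ≈ 3.7000)
(4*(-3))*w = (4*(-3))*(37/10) = -12*37/10 = -222/5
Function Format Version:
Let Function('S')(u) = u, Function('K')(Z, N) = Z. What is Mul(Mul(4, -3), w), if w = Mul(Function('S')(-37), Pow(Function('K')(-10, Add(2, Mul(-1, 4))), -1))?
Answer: Rational(-222, 5) ≈ -44.400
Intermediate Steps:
w = Rational(37, 10) (w = Mul(-37, Pow(-10, -1)) = Mul(-37, Rational(-1, 10)) = Rational(37, 10) ≈ 3.7000)
Mul(Mul(4, -3), w) = Mul(Mul(4, -3), Rational(37, 10)) = Mul(-12, Rational(37, 10)) = Rational(-222, 5)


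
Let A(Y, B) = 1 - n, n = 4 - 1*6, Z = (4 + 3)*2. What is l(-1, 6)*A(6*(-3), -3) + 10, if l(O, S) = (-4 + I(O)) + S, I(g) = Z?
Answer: 58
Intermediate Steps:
Z = 14 (Z = 7*2 = 14)
I(g) = 14
n = -2 (n = 4 - 6 = -2)
l(O, S) = 10 + S (l(O, S) = (-4 + 14) + S = 10 + S)
A(Y, B) = 3 (A(Y, B) = 1 - 1*(-2) = 1 + 2 = 3)
l(-1, 6)*A(6*(-3), -3) + 10 = (10 + 6)*3 + 10 = 16*3 + 10 = 48 + 10 = 58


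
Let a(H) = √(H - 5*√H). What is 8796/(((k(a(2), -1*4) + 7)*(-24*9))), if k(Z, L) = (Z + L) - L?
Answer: -8796/(1512 + 216*√(2 - 5*√2)) ≈ -5.2719 + 1.696*I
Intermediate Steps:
k(Z, L) = Z (k(Z, L) = (L + Z) - L = Z)
8796/(((k(a(2), -1*4) + 7)*(-24*9))) = 8796/(((√(2 - 5*√2) + 7)*(-24*9))) = 8796/(((7 + √(2 - 5*√2))*(-216))) = 8796/(-1512 - 216*√(2 - 5*√2))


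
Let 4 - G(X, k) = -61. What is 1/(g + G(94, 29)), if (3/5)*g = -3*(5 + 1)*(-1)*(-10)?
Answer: -1/235 ≈ -0.0042553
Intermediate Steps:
G(X, k) = 65 (G(X, k) = 4 - 1*(-61) = 4 + 61 = 65)
g = -300 (g = 5*(-3*(5 + 1)*(-1)*(-10))/3 = 5*(-18*(-1)*(-10))/3 = 5*(-3*(-6)*(-10))/3 = 5*(18*(-10))/3 = (5/3)*(-180) = -300)
1/(g + G(94, 29)) = 1/(-300 + 65) = 1/(-235) = -1/235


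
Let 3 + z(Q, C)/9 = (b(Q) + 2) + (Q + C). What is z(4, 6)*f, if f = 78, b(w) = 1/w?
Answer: 12987/2 ≈ 6493.5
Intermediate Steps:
z(Q, C) = -9 + 9*C + 9*Q + 9/Q (z(Q, C) = -27 + 9*((1/Q + 2) + (Q + C)) = -27 + 9*((2 + 1/Q) + (C + Q)) = -27 + 9*(2 + C + Q + 1/Q) = -27 + (18 + 9*C + 9*Q + 9/Q) = -9 + 9*C + 9*Q + 9/Q)
z(4, 6)*f = (9*(1 + 4*(-1 + 6 + 4))/4)*78 = (9*(¼)*(1 + 4*9))*78 = (9*(¼)*(1 + 36))*78 = (9*(¼)*37)*78 = (333/4)*78 = 12987/2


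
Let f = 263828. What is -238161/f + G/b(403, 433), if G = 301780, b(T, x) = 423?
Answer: 79517271737/111599244 ≈ 712.53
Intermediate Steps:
-238161/f + G/b(403, 433) = -238161/263828 + 301780/423 = 79517271737/111599244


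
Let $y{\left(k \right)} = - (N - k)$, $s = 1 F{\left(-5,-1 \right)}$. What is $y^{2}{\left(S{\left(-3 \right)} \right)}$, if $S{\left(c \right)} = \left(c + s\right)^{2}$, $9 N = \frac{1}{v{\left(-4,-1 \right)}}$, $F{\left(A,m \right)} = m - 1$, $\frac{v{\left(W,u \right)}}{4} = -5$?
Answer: $\frac{20259001}{32400} \approx 625.28$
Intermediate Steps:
$v{\left(W,u \right)} = -20$ ($v{\left(W,u \right)} = 4 \left(-5\right) = -20$)
$F{\left(A,m \right)} = -1 + m$ ($F{\left(A,m \right)} = m - 1 = -1 + m$)
$s = -2$ ($s = 1 \left(-1 - 1\right) = 1 \left(-2\right) = -2$)
$N = - \frac{1}{180}$ ($N = \frac{1}{9 \left(-20\right)} = \frac{1}{9} \left(- \frac{1}{20}\right) = - \frac{1}{180} \approx -0.0055556$)
$S{\left(c \right)} = \left(-2 + c\right)^{2}$ ($S{\left(c \right)} = \left(c - 2\right)^{2} = \left(-2 + c\right)^{2}$)
$y{\left(k \right)} = \frac{1}{180} + k$ ($y{\left(k \right)} = - (- \frac{1}{180} - k) = \frac{1}{180} + k$)
$y^{2}{\left(S{\left(-3 \right)} \right)} = \left(\frac{1}{180} + \left(-2 - 3\right)^{2}\right)^{2} = \left(\frac{1}{180} + \left(-5\right)^{2}\right)^{2} = \left(\frac{1}{180} + 25\right)^{2} = \left(\frac{4501}{180}\right)^{2} = \frac{20259001}{32400}$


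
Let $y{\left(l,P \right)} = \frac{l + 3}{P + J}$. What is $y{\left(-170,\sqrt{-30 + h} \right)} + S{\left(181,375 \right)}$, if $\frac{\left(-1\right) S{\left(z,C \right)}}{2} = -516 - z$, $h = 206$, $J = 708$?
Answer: $\frac{174599609}{125272} + \frac{167 \sqrt{11}}{125272} \approx 1393.8$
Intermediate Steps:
$S{\left(z,C \right)} = 1032 + 2 z$ ($S{\left(z,C \right)} = - 2 \left(-516 - z\right) = 1032 + 2 z$)
$y{\left(l,P \right)} = \frac{3 + l}{708 + P}$ ($y{\left(l,P \right)} = \frac{l + 3}{P + 708} = \frac{3 + l}{708 + P}$)
$y{\left(-170,\sqrt{-30 + h} \right)} + S{\left(181,375 \right)} = \frac{3 - 170}{708 + \sqrt{-30 + 206}} + \left(1032 + 2 \cdot 181\right) = \frac{1}{708 + \sqrt{176}} \left(-167\right) + \left(1032 + 362\right) = \frac{1}{708 + 4 \sqrt{11}} \left(-167\right) + 1394 = - \frac{167}{708 + 4 \sqrt{11}} + 1394 = 1394 - \frac{167}{708 + 4 \sqrt{11}}$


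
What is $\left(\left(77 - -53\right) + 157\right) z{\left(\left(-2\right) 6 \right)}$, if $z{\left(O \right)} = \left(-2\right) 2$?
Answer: $-1148$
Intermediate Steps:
$z{\left(O \right)} = -4$
$\left(\left(77 - -53\right) + 157\right) z{\left(\left(-2\right) 6 \right)} = \left(\left(77 - -53\right) + 157\right) \left(-4\right) = \left(\left(77 + 53\right) + 157\right) \left(-4\right) = \left(130 + 157\right) \left(-4\right) = 287 \left(-4\right) = -1148$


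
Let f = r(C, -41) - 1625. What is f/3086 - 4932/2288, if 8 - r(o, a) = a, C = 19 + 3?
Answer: -2353255/882596 ≈ -2.6663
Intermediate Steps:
C = 22
r(o, a) = 8 - a
f = -1576 (f = (8 - 1*(-41)) - 1625 = (8 + 41) - 1625 = 49 - 1625 = -1576)
f/3086 - 4932/2288 = -1576/3086 - 4932/2288 = -1576*1/3086 - 4932*1/2288 = -788/1543 - 1233/572 = -2353255/882596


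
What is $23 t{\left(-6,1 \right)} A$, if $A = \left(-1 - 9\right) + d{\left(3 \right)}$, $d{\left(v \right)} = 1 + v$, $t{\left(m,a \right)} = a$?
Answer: $-138$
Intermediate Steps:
$A = -6$ ($A = \left(-1 - 9\right) + \left(1 + 3\right) = -10 + 4 = -6$)
$23 t{\left(-6,1 \right)} A = 23 \cdot 1 \left(-6\right) = 23 \left(-6\right) = -138$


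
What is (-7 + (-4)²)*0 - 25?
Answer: -25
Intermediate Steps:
(-7 + (-4)²)*0 - 25 = (-7 + 16)*0 - 25 = 9*0 - 25 = 0 - 25 = -25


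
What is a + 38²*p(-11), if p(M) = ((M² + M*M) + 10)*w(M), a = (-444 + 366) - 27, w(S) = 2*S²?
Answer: 88060791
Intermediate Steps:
a = -105 (a = -78 - 27 = -105)
p(M) = 2*M²*(10 + 2*M²) (p(M) = ((M² + M*M) + 10)*(2*M²) = ((M² + M²) + 10)*(2*M²) = (2*M² + 10)*(2*M²) = (10 + 2*M²)*(2*M²) = 2*M²*(10 + 2*M²))
a + 38²*p(-11) = -105 + 38²*(4*(-11)²*(5 + (-11)²)) = -105 + 1444*(4*121*(5 + 121)) = -105 + 1444*(4*121*126) = -105 + 1444*60984 = -105 + 88060896 = 88060791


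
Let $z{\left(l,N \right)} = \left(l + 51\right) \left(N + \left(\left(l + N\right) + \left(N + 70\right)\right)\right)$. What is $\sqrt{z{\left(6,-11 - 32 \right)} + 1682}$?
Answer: $i \sqrt{1339} \approx 36.592 i$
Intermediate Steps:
$z{\left(l,N \right)} = \left(51 + l\right) \left(70 + l + 3 N\right)$ ($z{\left(l,N \right)} = \left(51 + l\right) \left(N + \left(\left(N + l\right) + \left(70 + N\right)\right)\right) = \left(51 + l\right) \left(N + \left(70 + l + 2 N\right)\right) = \left(51 + l\right) \left(70 + l + 3 N\right)$)
$\sqrt{z{\left(6,-11 - 32 \right)} + 1682} = \sqrt{\left(3570 + 6^{2} + 121 \cdot 6 + 153 \left(-11 - 32\right) + 3 \left(-11 - 32\right) 6\right) + 1682} = \sqrt{\left(3570 + 36 + 726 + 153 \left(-11 - 32\right) + 3 \left(-11 - 32\right) 6\right) + 1682} = \sqrt{\left(3570 + 36 + 726 + 153 \left(-43\right) + 3 \left(-43\right) 6\right) + 1682} = \sqrt{\left(3570 + 36 + 726 - 6579 - 774\right) + 1682} = \sqrt{-3021 + 1682} = \sqrt{-1339} = i \sqrt{1339}$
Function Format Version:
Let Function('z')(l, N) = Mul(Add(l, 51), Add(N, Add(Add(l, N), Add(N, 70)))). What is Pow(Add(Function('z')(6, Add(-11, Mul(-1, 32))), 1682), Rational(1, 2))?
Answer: Mul(I, Pow(1339, Rational(1, 2))) ≈ Mul(36.592, I)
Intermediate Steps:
Function('z')(l, N) = Mul(Add(51, l), Add(70, l, Mul(3, N))) (Function('z')(l, N) = Mul(Add(51, l), Add(N, Add(Add(N, l), Add(70, N)))) = Mul(Add(51, l), Add(N, Add(70, l, Mul(2, N)))) = Mul(Add(51, l), Add(70, l, Mul(3, N))))
Pow(Add(Function('z')(6, Add(-11, Mul(-1, 32))), 1682), Rational(1, 2)) = Pow(Add(Add(3570, Pow(6, 2), Mul(121, 6), Mul(153, Add(-11, Mul(-1, 32))), Mul(3, Add(-11, Mul(-1, 32)), 6)), 1682), Rational(1, 2)) = Pow(Add(Add(3570, 36, 726, Mul(153, Add(-11, -32)), Mul(3, Add(-11, -32), 6)), 1682), Rational(1, 2)) = Pow(Add(Add(3570, 36, 726, Mul(153, -43), Mul(3, -43, 6)), 1682), Rational(1, 2)) = Pow(Add(Add(3570, 36, 726, -6579, -774), 1682), Rational(1, 2)) = Pow(Add(-3021, 1682), Rational(1, 2)) = Pow(-1339, Rational(1, 2)) = Mul(I, Pow(1339, Rational(1, 2)))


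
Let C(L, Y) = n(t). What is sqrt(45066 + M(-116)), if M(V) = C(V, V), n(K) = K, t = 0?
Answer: sqrt(45066) ≈ 212.29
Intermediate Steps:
C(L, Y) = 0
M(V) = 0
sqrt(45066 + M(-116)) = sqrt(45066 + 0) = sqrt(45066)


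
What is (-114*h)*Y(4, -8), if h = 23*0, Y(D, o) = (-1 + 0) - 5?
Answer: 0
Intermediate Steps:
Y(D, o) = -6 (Y(D, o) = -1 - 5 = -6)
h = 0
(-114*h)*Y(4, -8) = -114*0*(-6) = 0*(-6) = 0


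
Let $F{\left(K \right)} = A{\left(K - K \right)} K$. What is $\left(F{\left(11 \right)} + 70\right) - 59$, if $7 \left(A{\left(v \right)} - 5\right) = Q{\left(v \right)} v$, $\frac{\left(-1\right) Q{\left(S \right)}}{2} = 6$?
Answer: $66$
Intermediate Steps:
$Q{\left(S \right)} = -12$ ($Q{\left(S \right)} = \left(-2\right) 6 = -12$)
$A{\left(v \right)} = 5 - \frac{12 v}{7}$ ($A{\left(v \right)} = 5 + \frac{\left(-12\right) v}{7} = 5 - \frac{12 v}{7}$)
$F{\left(K \right)} = 5 K$ ($F{\left(K \right)} = \left(5 - \frac{12 \left(K - K\right)}{7}\right) K = \left(5 - 0\right) K = \left(5 + 0\right) K = 5 K$)
$\left(F{\left(11 \right)} + 70\right) - 59 = \left(5 \cdot 11 + 70\right) - 59 = \left(55 + 70\right) - 59 = 125 - 59 = 66$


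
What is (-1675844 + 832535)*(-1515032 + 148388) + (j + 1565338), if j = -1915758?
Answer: 1152502834576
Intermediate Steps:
(-1675844 + 832535)*(-1515032 + 148388) + (j + 1565338) = (-1675844 + 832535)*(-1515032 + 148388) + (-1915758 + 1565338) = -843309*(-1366644) - 350420 = 1152503184996 - 350420 = 1152502834576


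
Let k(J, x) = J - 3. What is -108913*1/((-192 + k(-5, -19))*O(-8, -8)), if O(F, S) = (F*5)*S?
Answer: 108913/64000 ≈ 1.7018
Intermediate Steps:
k(J, x) = -3 + J
O(F, S) = 5*F*S (O(F, S) = (5*F)*S = 5*F*S)
-108913*1/((-192 + k(-5, -19))*O(-8, -8)) = -108913*1/(320*(-192 + (-3 - 5))) = -108913*1/(320*(-192 - 8)) = -108913/((-200*320)) = -108913/(-64000) = -108913*(-1/64000) = 108913/64000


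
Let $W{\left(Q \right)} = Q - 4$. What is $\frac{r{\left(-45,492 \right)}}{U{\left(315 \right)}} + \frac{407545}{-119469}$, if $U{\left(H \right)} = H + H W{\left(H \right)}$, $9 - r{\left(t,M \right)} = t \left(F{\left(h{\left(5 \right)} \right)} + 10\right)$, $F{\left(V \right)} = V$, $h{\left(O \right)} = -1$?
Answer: $- \frac{35276951}{10353980} \approx -3.4071$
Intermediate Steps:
$W{\left(Q \right)} = -4 + Q$ ($W{\left(Q \right)} = Q - 4 = -4 + Q$)
$r{\left(t,M \right)} = 9 - 9 t$ ($r{\left(t,M \right)} = 9 - t \left(-1 + 10\right) = 9 - t 9 = 9 - 9 t$)
$U{\left(H \right)} = H + H \left(-4 + H\right)$
$\frac{r{\left(-45,492 \right)}}{U{\left(315 \right)}} + \frac{407545}{-119469} = \frac{9 - -405}{315 \left(-3 + 315\right)} + \frac{407545}{-119469} = \frac{9 + 405}{315 \cdot 312} + 407545 \left(- \frac{1}{119469}\right) = \frac{414}{98280} - \frac{407545}{119469} = 414 \cdot \frac{1}{98280} - \frac{407545}{119469} = \frac{23}{5460} - \frac{407545}{119469} = - \frac{35276951}{10353980}$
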